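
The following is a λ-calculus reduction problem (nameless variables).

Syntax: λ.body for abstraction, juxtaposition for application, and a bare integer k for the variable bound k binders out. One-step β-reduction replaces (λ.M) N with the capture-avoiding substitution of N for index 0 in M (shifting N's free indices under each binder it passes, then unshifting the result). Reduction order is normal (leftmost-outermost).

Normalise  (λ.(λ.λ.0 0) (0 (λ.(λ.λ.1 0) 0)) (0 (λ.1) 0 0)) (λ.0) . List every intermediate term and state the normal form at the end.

  start: (λ.(λ.λ.0 0) (0 (λ.(λ.λ.1 0) 0)) (0 (λ.1) 0 0)) (λ.0)
  step 1: (λ.λ.0 0) ((λ.0) (λ.(λ.λ.1 0) 0)) ((λ.0) (λ.λ.0) (λ.0) (λ.0))
  step 2: (λ.0 0) ((λ.0) (λ.λ.0) (λ.0) (λ.0))
  step 3: (λ.0) (λ.λ.0) (λ.0) (λ.0) ((λ.0) (λ.λ.0) (λ.0) (λ.0))
  step 4: (λ.λ.0) (λ.0) (λ.0) ((λ.0) (λ.λ.0) (λ.0) (λ.0))
  step 5: (λ.0) (λ.0) ((λ.0) (λ.λ.0) (λ.0) (λ.0))
  step 6: (λ.0) ((λ.0) (λ.λ.0) (λ.0) (λ.0))
  step 7: (λ.0) (λ.λ.0) (λ.0) (λ.0)
  step 8: (λ.λ.0) (λ.0) (λ.0)
  step 9: (λ.0) (λ.0)
  step 10: λ.0

Answer: normal form = λ.0  (in 10 steps)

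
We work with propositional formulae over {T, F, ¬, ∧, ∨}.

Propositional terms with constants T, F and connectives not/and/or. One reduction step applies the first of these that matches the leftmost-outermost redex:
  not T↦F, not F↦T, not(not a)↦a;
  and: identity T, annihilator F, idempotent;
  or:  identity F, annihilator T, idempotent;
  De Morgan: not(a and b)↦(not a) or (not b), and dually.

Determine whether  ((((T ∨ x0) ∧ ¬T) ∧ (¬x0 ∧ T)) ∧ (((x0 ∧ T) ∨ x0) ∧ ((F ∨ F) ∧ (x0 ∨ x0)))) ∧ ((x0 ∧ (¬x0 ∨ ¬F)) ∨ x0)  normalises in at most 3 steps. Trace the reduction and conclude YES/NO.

  start: ((((T ∨ x0) ∧ ¬T) ∧ (¬x0 ∧ T)) ∧ (((x0 ∧ T) ∨ x0) ∧ ((F ∨ F) ∧ (x0 ∨ x0)))) ∧ ((x0 ∧ (¬x0 ∨ ¬F)) ∨ x0)
  [1] (((T ∧ ¬T) ∧ (¬x0 ∧ T)) ∧ (((x0 ∧ T) ∨ x0) ∧ ((F ∨ F) ∧ (x0 ∨ x0)))) ∧ ((x0 ∧ (¬x0 ∨ ¬F)) ∨ x0)
  [2] ((¬T ∧ (¬x0 ∧ T)) ∧ (((x0 ∧ T) ∨ x0) ∧ ((F ∨ F) ∧ (x0 ∨ x0)))) ∧ ((x0 ∧ (¬x0 ∨ ¬F)) ∨ x0)
  [3] ((F ∧ (¬x0 ∧ T)) ∧ (((x0 ∧ T) ∨ x0) ∧ ((F ∨ F) ∧ (x0 ∨ x0)))) ∧ ((x0 ∧ (¬x0 ∨ ¬F)) ∨ x0)

Answer: NO — after 3 steps the term is ((F ∧ (¬x0 ∧ T)) ∧ (((x0 ∧ T) ∨ x0) ∧ ((F ∨ F) ∧ (x0 ∨ x0)))) ∧ ((x0 ∧ (¬x0 ∨ ¬F)) ∨ x0), not yet normal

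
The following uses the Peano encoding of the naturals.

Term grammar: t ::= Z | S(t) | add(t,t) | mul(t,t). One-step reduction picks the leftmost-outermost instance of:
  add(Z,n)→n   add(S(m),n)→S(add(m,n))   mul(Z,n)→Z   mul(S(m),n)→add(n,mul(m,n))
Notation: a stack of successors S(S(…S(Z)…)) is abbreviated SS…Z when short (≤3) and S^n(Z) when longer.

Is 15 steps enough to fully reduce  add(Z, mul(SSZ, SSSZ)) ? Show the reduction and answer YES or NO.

Answer: YES — reaches normal form S^6(Z) in 12 ≤ 15 steps

Derivation:
  start: add(Z, mul(SSZ, SSSZ))
  →1  mul(SSZ, SSSZ)
  →2  add(SSSZ, mul(SZ, SSSZ))
  →3  S(add(SSZ, mul(SZ, SSSZ)))
  →4  S(S(add(SZ, mul(SZ, SSSZ))))
  →5  S(S(S(add(Z, mul(SZ, SSSZ)))))
  →6  S(S(S(mul(SZ, SSSZ))))
  →7  S(S(S(add(SSSZ, mul(Z, SSSZ)))))
  →8  S(S(S(S(add(SSZ, mul(Z, SSSZ))))))
  →9  S(S(S(S(S(add(SZ, mul(Z, SSSZ)))))))
  →10  S(S(S(S(S(S(add(Z, mul(Z, SSSZ))))))))
  →11  S(S(S(S(S(S(mul(Z, SSSZ)))))))
  →12  S^6(Z)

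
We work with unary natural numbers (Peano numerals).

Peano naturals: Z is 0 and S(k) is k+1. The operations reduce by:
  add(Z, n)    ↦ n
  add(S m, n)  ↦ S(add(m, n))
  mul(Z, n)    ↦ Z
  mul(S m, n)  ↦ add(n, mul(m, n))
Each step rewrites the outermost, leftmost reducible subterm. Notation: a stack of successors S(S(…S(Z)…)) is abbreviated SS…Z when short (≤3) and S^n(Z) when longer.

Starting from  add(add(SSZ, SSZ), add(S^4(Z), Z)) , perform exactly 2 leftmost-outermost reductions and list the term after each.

  start: add(add(SSZ, SSZ), add(S^4(Z), Z))
  [1] add(S(add(SZ, SSZ)), add(S^4(Z), Z))
  [2] S(add(add(SZ, SSZ), add(S^4(Z), Z)))

Answer: after 2 steps: S(add(add(SZ, SSZ), add(S^4(Z), Z)))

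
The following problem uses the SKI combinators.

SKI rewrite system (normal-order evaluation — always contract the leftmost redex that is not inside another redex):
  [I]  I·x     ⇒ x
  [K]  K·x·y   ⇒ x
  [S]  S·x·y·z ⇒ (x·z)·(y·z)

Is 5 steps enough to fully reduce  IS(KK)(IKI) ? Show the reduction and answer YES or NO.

  start: IS(KK)(IKI)
  →1  S(KK)(IKI)
  →2  S(KK)(KI)

Answer: YES — reaches normal form S(KK)(KI) in 2 ≤ 5 steps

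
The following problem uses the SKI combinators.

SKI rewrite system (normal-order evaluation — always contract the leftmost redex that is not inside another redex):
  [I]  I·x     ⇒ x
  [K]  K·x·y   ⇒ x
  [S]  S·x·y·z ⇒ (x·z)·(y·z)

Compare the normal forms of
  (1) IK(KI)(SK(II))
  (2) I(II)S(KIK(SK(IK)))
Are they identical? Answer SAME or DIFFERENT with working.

Term A:
  start: IK(KI)(SK(II))
  step 1: K(KI)(SK(II))
  step 2: KI

Term B:
  start: I(II)S(KIK(SK(IK)))
  step 1: IIS(KIK(SK(IK)))
  step 2: IS(KIK(SK(IK)))
  step 3: S(KIK(SK(IK)))
  step 4: S(I(SK(IK)))
  step 5: S(SK(IK))
  step 6: S(SKK)

Answer: DIFFERENT — A ⇓ KI, B ⇓ S(SKK)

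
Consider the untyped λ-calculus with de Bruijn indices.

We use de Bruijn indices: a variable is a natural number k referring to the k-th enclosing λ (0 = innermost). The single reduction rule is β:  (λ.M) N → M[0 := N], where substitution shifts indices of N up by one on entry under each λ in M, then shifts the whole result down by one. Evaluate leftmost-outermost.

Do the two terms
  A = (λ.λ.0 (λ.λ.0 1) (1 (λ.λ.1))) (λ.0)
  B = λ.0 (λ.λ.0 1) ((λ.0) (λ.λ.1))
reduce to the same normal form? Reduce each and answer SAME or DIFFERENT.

Answer: SAME — A ⇓ λ.0 (λ.λ.0 1) (λ.λ.1), B ⇓ λ.0 (λ.λ.0 1) (λ.λ.1)

Derivation:
Term A:
  start: (λ.λ.0 (λ.λ.0 1) (1 (λ.λ.1))) (λ.0)
  [1] λ.0 (λ.λ.0 1) ((λ.0) (λ.λ.1))
  [2] λ.0 (λ.λ.0 1) (λ.λ.1)

Term B:
  start: λ.0 (λ.λ.0 1) ((λ.0) (λ.λ.1))
  [1] λ.0 (λ.λ.0 1) (λ.λ.1)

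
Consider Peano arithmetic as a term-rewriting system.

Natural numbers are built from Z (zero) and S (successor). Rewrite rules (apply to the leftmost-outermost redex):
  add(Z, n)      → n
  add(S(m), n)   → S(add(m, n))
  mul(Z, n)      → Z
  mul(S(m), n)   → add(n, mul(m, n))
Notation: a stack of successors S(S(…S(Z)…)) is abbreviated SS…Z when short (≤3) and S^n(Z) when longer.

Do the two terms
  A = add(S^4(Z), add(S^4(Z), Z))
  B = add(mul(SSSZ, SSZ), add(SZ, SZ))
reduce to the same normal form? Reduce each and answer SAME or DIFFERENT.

Term A:
  start: add(S^4(Z), add(S^4(Z), Z))
  →1  S(add(SSSZ, add(S^4(Z), Z)))
  →2  S(S(add(SSZ, add(S^4(Z), Z))))
  →3  S(S(S(add(SZ, add(S^4(Z), Z)))))
  →4  S(S(S(S(add(Z, add(S^4(Z), Z))))))
  →5  S(S(S(S(add(S^4(Z), Z)))))
  →6  S(S(S(S(S(add(SSSZ, Z))))))
  →7  S(S(S(S(S(S(add(SSZ, Z)))))))
  →8  S(S(S(S(S(S(S(add(SZ, Z))))))))
  →9  S(S(S(S(S(S(S(S(add(Z, Z)))))))))
  →10  S^8(Z)

Term B:
  start: add(mul(SSSZ, SSZ), add(SZ, SZ))
  →1  add(add(SSZ, mul(SSZ, SSZ)), add(SZ, SZ))
  →2  add(S(add(SZ, mul(SSZ, SSZ))), add(SZ, SZ))
  →3  S(add(add(SZ, mul(SSZ, SSZ)), add(SZ, SZ)))
  →4  S(add(S(add(Z, mul(SSZ, SSZ))), add(SZ, SZ)))
  →5  S(S(add(add(Z, mul(SSZ, SSZ)), add(SZ, SZ))))
  →6  S(S(add(mul(SSZ, SSZ), add(SZ, SZ))))
  →7  S(S(add(add(SSZ, mul(SZ, SSZ)), add(SZ, SZ))))
  →8  S(S(add(S(add(SZ, mul(SZ, SSZ))), add(SZ, SZ))))
  →9  S(S(S(add(add(SZ, mul(SZ, SSZ)), add(SZ, SZ)))))
  →10  S(S(S(add(S(add(Z, mul(SZ, SSZ))), add(SZ, SZ)))))
  →11  S(S(S(S(add(add(Z, mul(SZ, SSZ)), add(SZ, SZ))))))
  →12  S(S(S(S(add(mul(SZ, SSZ), add(SZ, SZ))))))
  →13  S(S(S(S(add(add(SSZ, mul(Z, SSZ)), add(SZ, SZ))))))
  →14  S(S(S(S(add(S(add(SZ, mul(Z, SSZ))), add(SZ, SZ))))))
  →15  S(S(S(S(S(add(add(SZ, mul(Z, SSZ)), add(SZ, SZ)))))))
  →16  S(S(S(S(S(add(S(add(Z, mul(Z, SSZ))), add(SZ, SZ)))))))
  →17  S(S(S(S(S(S(add(add(Z, mul(Z, SSZ)), add(SZ, SZ))))))))
  →18  S(S(S(S(S(S(add(mul(Z, SSZ), add(SZ, SZ))))))))
  →19  S(S(S(S(S(S(add(Z, add(SZ, SZ))))))))
  →20  S(S(S(S(S(S(add(SZ, SZ)))))))
  →21  S(S(S(S(S(S(S(add(Z, SZ))))))))
  →22  S^8(Z)

Answer: SAME — A ⇓ S^8(Z), B ⇓ S^8(Z)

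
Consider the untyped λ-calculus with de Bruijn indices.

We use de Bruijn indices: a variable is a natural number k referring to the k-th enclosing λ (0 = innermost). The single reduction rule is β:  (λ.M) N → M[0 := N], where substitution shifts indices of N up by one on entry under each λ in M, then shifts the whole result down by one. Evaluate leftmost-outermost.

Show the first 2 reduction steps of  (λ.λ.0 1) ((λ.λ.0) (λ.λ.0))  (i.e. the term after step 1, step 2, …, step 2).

Answer: after 2 steps: λ.0 (λ.0)

Reduction:
  start: (λ.λ.0 1) ((λ.λ.0) (λ.λ.0))
  step 1: λ.0 ((λ.λ.0) (λ.λ.0))
  step 2: λ.0 (λ.0)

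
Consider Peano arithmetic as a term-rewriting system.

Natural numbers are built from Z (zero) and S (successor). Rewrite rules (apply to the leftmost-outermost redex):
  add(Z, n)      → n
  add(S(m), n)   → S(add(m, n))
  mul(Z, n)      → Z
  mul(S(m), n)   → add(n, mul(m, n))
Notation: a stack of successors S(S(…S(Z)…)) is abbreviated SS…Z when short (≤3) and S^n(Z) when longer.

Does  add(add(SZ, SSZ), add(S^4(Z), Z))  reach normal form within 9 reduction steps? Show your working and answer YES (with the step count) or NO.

  start: add(add(SZ, SSZ), add(S^4(Z), Z))
  step 1: add(S(add(Z, SSZ)), add(S^4(Z), Z))
  step 2: S(add(add(Z, SSZ), add(S^4(Z), Z)))
  step 3: S(add(SSZ, add(S^4(Z), Z)))
  step 4: S(S(add(SZ, add(S^4(Z), Z))))
  step 5: S(S(S(add(Z, add(S^4(Z), Z)))))
  step 6: S(S(S(add(S^4(Z), Z))))
  step 7: S(S(S(S(add(SSSZ, Z)))))
  step 8: S(S(S(S(S(add(SSZ, Z))))))
  step 9: S(S(S(S(S(S(add(SZ, Z)))))))

Answer: NO — after 9 steps the term is S(S(S(S(S(S(add(SZ, Z))))))), not yet normal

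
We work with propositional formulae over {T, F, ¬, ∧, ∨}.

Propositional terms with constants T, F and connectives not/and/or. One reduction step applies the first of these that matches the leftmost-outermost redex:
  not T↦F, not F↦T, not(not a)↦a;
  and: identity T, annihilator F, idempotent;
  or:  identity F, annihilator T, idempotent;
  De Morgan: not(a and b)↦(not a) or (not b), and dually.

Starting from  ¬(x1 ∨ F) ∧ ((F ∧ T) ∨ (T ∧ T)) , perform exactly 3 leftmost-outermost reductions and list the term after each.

  start: ¬(x1 ∨ F) ∧ ((F ∧ T) ∨ (T ∧ T))
  step 1: (¬x1 ∧ ¬F) ∧ ((F ∧ T) ∨ (T ∧ T))
  step 2: (¬x1 ∧ T) ∧ ((F ∧ T) ∨ (T ∧ T))
  step 3: ¬x1 ∧ ((F ∧ T) ∨ (T ∧ T))

Answer: after 3 steps: ¬x1 ∧ ((F ∧ T) ∨ (T ∧ T))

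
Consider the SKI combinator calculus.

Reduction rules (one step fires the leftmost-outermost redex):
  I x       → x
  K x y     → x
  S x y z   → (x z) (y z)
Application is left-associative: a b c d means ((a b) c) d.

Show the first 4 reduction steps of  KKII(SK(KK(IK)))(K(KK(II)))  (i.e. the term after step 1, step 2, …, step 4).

  start: KKII(SK(KK(IK)))(K(KK(II)))
  →1  KI(SK(KK(IK)))(K(KK(II)))
  →2  I(K(KK(II)))
  →3  K(KK(II))
  →4  KK

Answer: after 4 steps: KK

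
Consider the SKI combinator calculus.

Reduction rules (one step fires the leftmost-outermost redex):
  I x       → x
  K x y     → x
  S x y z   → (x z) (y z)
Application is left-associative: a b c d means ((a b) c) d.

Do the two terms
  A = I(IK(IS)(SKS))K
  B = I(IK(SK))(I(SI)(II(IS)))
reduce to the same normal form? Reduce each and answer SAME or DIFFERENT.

Term A:
  start: I(IK(IS)(SKS))K
  →1  IK(IS)(SKS)K
  →2  K(IS)(SKS)K
  →3  ISK
  →4  SK

Term B:
  start: I(IK(SK))(I(SI)(II(IS)))
  →1  IK(SK)(I(SI)(II(IS)))
  →2  K(SK)(I(SI)(II(IS)))
  →3  SK

Answer: SAME — A ⇓ SK, B ⇓ SK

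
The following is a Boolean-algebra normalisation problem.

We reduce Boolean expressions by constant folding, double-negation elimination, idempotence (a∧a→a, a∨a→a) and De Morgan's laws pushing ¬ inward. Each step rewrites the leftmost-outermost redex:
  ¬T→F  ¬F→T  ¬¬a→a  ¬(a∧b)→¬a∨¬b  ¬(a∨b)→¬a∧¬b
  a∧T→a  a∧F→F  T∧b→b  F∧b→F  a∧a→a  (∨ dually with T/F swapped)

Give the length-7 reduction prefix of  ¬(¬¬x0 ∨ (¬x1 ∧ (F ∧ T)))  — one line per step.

  start: ¬(¬¬x0 ∨ (¬x1 ∧ (F ∧ T)))
  [1] ¬¬¬x0 ∧ ¬(¬x1 ∧ (F ∧ T))
  [2] ¬x0 ∧ ¬(¬x1 ∧ (F ∧ T))
  [3] ¬x0 ∧ (¬¬x1 ∨ ¬(F ∧ T))
  [4] ¬x0 ∧ (x1 ∨ ¬(F ∧ T))
  [5] ¬x0 ∧ (x1 ∨ (¬F ∨ ¬T))
  [6] ¬x0 ∧ (x1 ∨ (T ∨ ¬T))
  [7] ¬x0 ∧ (x1 ∨ T)

Answer: after 7 steps: ¬x0 ∧ (x1 ∨ T)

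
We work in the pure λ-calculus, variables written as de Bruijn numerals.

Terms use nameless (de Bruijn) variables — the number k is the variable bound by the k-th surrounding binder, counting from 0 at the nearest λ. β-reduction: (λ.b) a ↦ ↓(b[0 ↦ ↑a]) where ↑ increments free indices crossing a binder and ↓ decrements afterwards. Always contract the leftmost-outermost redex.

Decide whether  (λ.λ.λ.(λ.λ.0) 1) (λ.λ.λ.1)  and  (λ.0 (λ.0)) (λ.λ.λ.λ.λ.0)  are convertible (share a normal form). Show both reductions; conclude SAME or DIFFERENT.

Term A:
  start: (λ.λ.λ.(λ.λ.0) 1) (λ.λ.λ.1)
  →1  λ.λ.(λ.λ.0) 1
  →2  λ.λ.λ.0

Term B:
  start: (λ.0 (λ.0)) (λ.λ.λ.λ.λ.0)
  →1  (λ.λ.λ.λ.λ.0) (λ.0)
  →2  λ.λ.λ.λ.0

Answer: DIFFERENT — A ⇓ λ.λ.λ.0, B ⇓ λ.λ.λ.λ.0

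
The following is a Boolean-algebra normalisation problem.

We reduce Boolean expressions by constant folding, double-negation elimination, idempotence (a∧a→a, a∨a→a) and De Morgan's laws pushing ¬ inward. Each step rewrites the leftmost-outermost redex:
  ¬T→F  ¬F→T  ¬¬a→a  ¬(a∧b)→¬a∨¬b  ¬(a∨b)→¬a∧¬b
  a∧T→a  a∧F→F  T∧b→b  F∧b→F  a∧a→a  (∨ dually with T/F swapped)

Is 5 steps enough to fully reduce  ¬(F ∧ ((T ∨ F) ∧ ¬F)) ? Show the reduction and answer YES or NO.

  start: ¬(F ∧ ((T ∨ F) ∧ ¬F))
  [1] ¬F ∨ ¬((T ∨ F) ∧ ¬F)
  [2] T ∨ ¬((T ∨ F) ∧ ¬F)
  [3] T

Answer: YES — reaches normal form T in 3 ≤ 5 steps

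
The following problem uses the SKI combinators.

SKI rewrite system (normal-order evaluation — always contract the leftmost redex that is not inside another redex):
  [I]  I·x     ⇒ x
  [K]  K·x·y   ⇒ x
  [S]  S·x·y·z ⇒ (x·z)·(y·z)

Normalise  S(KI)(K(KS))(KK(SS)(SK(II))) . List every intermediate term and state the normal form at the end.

  start: S(KI)(K(KS))(KK(SS)(SK(II)))
  [1] KI(KK(SS)(SK(II)))(K(KS)(KK(SS)(SK(II))))
  [2] I(K(KS)(KK(SS)(SK(II))))
  [3] K(KS)(KK(SS)(SK(II)))
  [4] KS

Answer: normal form = KS  (in 4 steps)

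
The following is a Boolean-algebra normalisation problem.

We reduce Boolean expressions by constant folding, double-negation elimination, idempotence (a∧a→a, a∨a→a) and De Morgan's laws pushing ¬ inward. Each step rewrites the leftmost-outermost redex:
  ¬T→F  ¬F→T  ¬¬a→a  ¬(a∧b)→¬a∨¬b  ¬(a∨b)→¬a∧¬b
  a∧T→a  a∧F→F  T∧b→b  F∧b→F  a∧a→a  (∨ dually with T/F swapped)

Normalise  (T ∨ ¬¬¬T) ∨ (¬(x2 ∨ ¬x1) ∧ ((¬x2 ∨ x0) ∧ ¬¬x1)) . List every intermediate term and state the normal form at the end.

  start: (T ∨ ¬¬¬T) ∨ (¬(x2 ∨ ¬x1) ∧ ((¬x2 ∨ x0) ∧ ¬¬x1))
  [1] T ∨ (¬(x2 ∨ ¬x1) ∧ ((¬x2 ∨ x0) ∧ ¬¬x1))
  [2] T

Answer: normal form = T  (in 2 steps)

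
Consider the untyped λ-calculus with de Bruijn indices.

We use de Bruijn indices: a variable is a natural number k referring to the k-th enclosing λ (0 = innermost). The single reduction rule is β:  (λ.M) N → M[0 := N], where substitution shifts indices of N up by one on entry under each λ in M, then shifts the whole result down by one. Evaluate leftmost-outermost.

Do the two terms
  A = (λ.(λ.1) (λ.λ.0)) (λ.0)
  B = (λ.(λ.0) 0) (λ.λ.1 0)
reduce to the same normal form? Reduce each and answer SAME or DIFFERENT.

Answer: DIFFERENT — A ⇓ λ.0, B ⇓ λ.λ.1 0

Derivation:
Term A:
  start: (λ.(λ.1) (λ.λ.0)) (λ.0)
  step 1: (λ.λ.0) (λ.λ.0)
  step 2: λ.0

Term B:
  start: (λ.(λ.0) 0) (λ.λ.1 0)
  step 1: (λ.0) (λ.λ.1 0)
  step 2: λ.λ.1 0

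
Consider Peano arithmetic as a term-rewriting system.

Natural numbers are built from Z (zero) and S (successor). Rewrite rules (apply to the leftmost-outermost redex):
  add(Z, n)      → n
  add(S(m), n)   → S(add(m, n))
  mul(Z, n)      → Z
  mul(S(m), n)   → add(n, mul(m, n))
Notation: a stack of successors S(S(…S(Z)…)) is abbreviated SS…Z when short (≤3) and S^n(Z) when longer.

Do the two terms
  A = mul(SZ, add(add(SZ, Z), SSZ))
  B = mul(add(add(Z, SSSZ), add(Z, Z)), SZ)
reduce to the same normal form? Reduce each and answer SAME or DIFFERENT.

Answer: SAME — A ⇓ SSSZ, B ⇓ SSSZ

Derivation:
Term A:
  start: mul(SZ, add(add(SZ, Z), SSZ))
  [1] add(add(add(SZ, Z), SSZ), mul(Z, add(add(SZ, Z), SSZ)))
  [2] add(add(S(add(Z, Z)), SSZ), mul(Z, add(add(SZ, Z), SSZ)))
  [3] add(S(add(add(Z, Z), SSZ)), mul(Z, add(add(SZ, Z), SSZ)))
  [4] S(add(add(add(Z, Z), SSZ), mul(Z, add(add(SZ, Z), SSZ))))
  [5] S(add(add(Z, SSZ), mul(Z, add(add(SZ, Z), SSZ))))
  [6] S(add(SSZ, mul(Z, add(add(SZ, Z), SSZ))))
  [7] S(S(add(SZ, mul(Z, add(add(SZ, Z), SSZ)))))
  [8] S(S(S(add(Z, mul(Z, add(add(SZ, Z), SSZ))))))
  [9] S(S(S(mul(Z, add(add(SZ, Z), SSZ)))))
  [10] SSSZ

Term B:
  start: mul(add(add(Z, SSSZ), add(Z, Z)), SZ)
  [1] mul(add(SSSZ, add(Z, Z)), SZ)
  [2] mul(S(add(SSZ, add(Z, Z))), SZ)
  [3] add(SZ, mul(add(SSZ, add(Z, Z)), SZ))
  [4] S(add(Z, mul(add(SSZ, add(Z, Z)), SZ)))
  [5] S(mul(add(SSZ, add(Z, Z)), SZ))
  [6] S(mul(S(add(SZ, add(Z, Z))), SZ))
  [7] S(add(SZ, mul(add(SZ, add(Z, Z)), SZ)))
  [8] S(S(add(Z, mul(add(SZ, add(Z, Z)), SZ))))
  [9] S(S(mul(add(SZ, add(Z, Z)), SZ)))
  [10] S(S(mul(S(add(Z, add(Z, Z))), SZ)))
  [11] S(S(add(SZ, mul(add(Z, add(Z, Z)), SZ))))
  [12] S(S(S(add(Z, mul(add(Z, add(Z, Z)), SZ)))))
  [13] S(S(S(mul(add(Z, add(Z, Z)), SZ))))
  [14] S(S(S(mul(add(Z, Z), SZ))))
  [15] S(S(S(mul(Z, SZ))))
  [16] SSSZ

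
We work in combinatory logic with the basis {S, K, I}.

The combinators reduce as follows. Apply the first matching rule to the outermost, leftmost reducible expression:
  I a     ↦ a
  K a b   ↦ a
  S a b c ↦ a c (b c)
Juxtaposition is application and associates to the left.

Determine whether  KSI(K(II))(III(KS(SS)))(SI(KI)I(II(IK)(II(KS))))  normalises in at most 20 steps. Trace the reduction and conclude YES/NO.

  start: KSI(K(II))(III(KS(SS)))(SI(KI)I(II(IK)(II(KS))))
  step 1: S(K(II))(III(KS(SS)))(SI(KI)I(II(IK)(II(KS))))
  step 2: K(II)(SI(KI)I(II(IK)(II(KS))))(III(KS(SS))(SI(KI)I(II(IK)(II(KS)))))
  step 3: II(III(KS(SS))(SI(KI)I(II(IK)(II(KS)))))
  step 4: I(III(KS(SS))(SI(KI)I(II(IK)(II(KS)))))
  step 5: III(KS(SS))(SI(KI)I(II(IK)(II(KS))))
  step 6: II(KS(SS))(SI(KI)I(II(IK)(II(KS))))
  step 7: I(KS(SS))(SI(KI)I(II(IK)(II(KS))))
  step 8: KS(SS)(SI(KI)I(II(IK)(II(KS))))
  step 9: S(SI(KI)I(II(IK)(II(KS))))
  step 10: S(II(KII)(II(IK)(II(KS))))
  step 11: S(I(KII)(II(IK)(II(KS))))
  step 12: S(KII(II(IK)(II(KS))))
  step 13: S(I(II(IK)(II(KS))))
  step 14: S(II(IK)(II(KS)))
  step 15: S(I(IK)(II(KS)))
  step 16: S(IK(II(KS)))
  step 17: S(K(II(KS)))
  step 18: S(K(I(KS)))
  step 19: S(K(KS))

Answer: YES — reaches normal form S(K(KS)) in 19 ≤ 20 steps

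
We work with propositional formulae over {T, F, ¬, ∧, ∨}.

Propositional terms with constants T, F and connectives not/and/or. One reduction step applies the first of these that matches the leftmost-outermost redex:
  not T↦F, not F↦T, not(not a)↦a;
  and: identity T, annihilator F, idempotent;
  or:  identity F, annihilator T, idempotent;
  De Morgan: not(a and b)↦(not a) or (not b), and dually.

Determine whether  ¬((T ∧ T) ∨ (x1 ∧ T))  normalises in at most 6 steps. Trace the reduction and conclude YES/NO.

Answer: YES — reaches normal form F in 5 ≤ 6 steps

Working:
  start: ¬((T ∧ T) ∨ (x1 ∧ T))
  [1] ¬(T ∧ T) ∧ ¬(x1 ∧ T)
  [2] (¬T ∨ ¬T) ∧ ¬(x1 ∧ T)
  [3] ¬T ∧ ¬(x1 ∧ T)
  [4] F ∧ ¬(x1 ∧ T)
  [5] F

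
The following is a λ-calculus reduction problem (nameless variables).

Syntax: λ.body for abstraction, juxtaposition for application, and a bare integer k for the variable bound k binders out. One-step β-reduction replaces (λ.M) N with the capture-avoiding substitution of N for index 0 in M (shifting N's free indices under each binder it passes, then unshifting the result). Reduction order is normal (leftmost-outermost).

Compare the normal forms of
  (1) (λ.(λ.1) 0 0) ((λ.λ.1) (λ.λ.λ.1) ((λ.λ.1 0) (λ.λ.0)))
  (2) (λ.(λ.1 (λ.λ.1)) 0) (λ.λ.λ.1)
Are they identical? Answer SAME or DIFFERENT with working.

Answer: SAME — A ⇓ λ.λ.1, B ⇓ λ.λ.1

Reduction:
Term A:
  start: (λ.(λ.1) 0 0) ((λ.λ.1) (λ.λ.λ.1) ((λ.λ.1 0) (λ.λ.0)))
  →1  (λ.(λ.λ.1) (λ.λ.λ.1) ((λ.λ.1 0) (λ.λ.0))) ((λ.λ.1) (λ.λ.λ.1) ((λ.λ.1 0) (λ.λ.0))) ((λ.λ.1) (λ.λ.λ.1) ((λ.λ.1 0) (λ.λ.0)))
  →2  (λ.λ.1) (λ.λ.λ.1) ((λ.λ.1 0) (λ.λ.0)) ((λ.λ.1) (λ.λ.λ.1) ((λ.λ.1 0) (λ.λ.0)))
  →3  (λ.λ.λ.λ.1) ((λ.λ.1 0) (λ.λ.0)) ((λ.λ.1) (λ.λ.λ.1) ((λ.λ.1 0) (λ.λ.0)))
  →4  (λ.λ.λ.1) ((λ.λ.1) (λ.λ.λ.1) ((λ.λ.1 0) (λ.λ.0)))
  →5  λ.λ.1

Term B:
  start: (λ.(λ.1 (λ.λ.1)) 0) (λ.λ.λ.1)
  →1  (λ.(λ.λ.λ.1) (λ.λ.1)) (λ.λ.λ.1)
  →2  (λ.λ.λ.1) (λ.λ.1)
  →3  λ.λ.1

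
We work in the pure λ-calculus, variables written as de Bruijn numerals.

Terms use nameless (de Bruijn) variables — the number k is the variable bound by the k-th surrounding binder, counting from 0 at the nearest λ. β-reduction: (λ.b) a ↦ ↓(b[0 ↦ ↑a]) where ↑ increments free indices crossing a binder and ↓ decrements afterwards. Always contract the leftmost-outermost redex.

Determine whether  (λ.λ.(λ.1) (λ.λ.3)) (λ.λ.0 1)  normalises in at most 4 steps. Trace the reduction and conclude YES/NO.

  start: (λ.λ.(λ.1) (λ.λ.3)) (λ.λ.0 1)
  step 1: λ.(λ.1) (λ.λ.λ.λ.0 1)
  step 2: λ.0

Answer: YES — reaches normal form λ.0 in 2 ≤ 4 steps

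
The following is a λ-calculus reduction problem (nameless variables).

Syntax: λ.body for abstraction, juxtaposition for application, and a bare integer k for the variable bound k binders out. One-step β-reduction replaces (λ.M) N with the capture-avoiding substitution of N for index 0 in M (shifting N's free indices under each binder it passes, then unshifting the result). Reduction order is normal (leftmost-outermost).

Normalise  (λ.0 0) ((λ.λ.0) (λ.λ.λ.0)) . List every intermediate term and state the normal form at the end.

Answer: normal form = λ.0  (in 4 steps)

Derivation:
  start: (λ.0 0) ((λ.λ.0) (λ.λ.λ.0))
  step 1: (λ.λ.0) (λ.λ.λ.0) ((λ.λ.0) (λ.λ.λ.0))
  step 2: (λ.0) ((λ.λ.0) (λ.λ.λ.0))
  step 3: (λ.λ.0) (λ.λ.λ.0)
  step 4: λ.0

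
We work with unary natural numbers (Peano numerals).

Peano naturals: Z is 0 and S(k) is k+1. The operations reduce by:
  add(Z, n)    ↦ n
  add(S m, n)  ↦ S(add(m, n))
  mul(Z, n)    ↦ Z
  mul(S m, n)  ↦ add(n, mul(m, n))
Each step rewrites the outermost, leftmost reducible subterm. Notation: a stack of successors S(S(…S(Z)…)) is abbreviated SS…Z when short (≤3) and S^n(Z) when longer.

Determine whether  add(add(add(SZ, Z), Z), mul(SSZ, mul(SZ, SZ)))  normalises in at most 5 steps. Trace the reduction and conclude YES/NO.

  start: add(add(add(SZ, Z), Z), mul(SSZ, mul(SZ, SZ)))
  →1  add(add(S(add(Z, Z)), Z), mul(SSZ, mul(SZ, SZ)))
  →2  add(S(add(add(Z, Z), Z)), mul(SSZ, mul(SZ, SZ)))
  →3  S(add(add(add(Z, Z), Z), mul(SSZ, mul(SZ, SZ))))
  →4  S(add(add(Z, Z), mul(SSZ, mul(SZ, SZ))))
  →5  S(add(Z, mul(SSZ, mul(SZ, SZ))))

Answer: NO — after 5 steps the term is S(add(Z, mul(SSZ, mul(SZ, SZ)))), not yet normal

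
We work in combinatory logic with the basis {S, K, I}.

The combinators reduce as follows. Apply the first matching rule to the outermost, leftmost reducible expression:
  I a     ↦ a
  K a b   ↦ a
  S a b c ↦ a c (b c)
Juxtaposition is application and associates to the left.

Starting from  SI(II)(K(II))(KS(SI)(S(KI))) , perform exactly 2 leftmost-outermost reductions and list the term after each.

Answer: after 2 steps: K(II)(II(K(II)))(KS(SI)(S(KI)))

Working:
  start: SI(II)(K(II))(KS(SI)(S(KI)))
  [1] I(K(II))(II(K(II)))(KS(SI)(S(KI)))
  [2] K(II)(II(K(II)))(KS(SI)(S(KI)))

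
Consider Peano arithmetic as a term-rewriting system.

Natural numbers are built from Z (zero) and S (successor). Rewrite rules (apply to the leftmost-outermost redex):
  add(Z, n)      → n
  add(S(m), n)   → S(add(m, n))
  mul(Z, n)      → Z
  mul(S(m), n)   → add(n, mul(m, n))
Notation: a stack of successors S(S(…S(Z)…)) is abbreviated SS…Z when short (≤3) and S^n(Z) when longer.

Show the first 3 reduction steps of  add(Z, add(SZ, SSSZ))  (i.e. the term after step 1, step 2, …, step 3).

Answer: after 3 steps: S^4(Z)

Derivation:
  start: add(Z, add(SZ, SSSZ))
  [1] add(SZ, SSSZ)
  [2] S(add(Z, SSSZ))
  [3] S^4(Z)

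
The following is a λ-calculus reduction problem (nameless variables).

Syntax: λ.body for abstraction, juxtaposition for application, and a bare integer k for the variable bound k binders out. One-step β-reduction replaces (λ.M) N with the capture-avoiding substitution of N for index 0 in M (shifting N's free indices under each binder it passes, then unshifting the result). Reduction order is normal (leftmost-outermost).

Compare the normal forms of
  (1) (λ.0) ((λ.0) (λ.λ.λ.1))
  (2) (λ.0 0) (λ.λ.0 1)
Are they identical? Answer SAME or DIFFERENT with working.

Term A:
  start: (λ.0) ((λ.0) (λ.λ.λ.1))
  →1  (λ.0) (λ.λ.λ.1)
  →2  λ.λ.λ.1

Term B:
  start: (λ.0 0) (λ.λ.0 1)
  →1  (λ.λ.0 1) (λ.λ.0 1)
  →2  λ.0 (λ.λ.0 1)

Answer: DIFFERENT — A ⇓ λ.λ.λ.1, B ⇓ λ.0 (λ.λ.0 1)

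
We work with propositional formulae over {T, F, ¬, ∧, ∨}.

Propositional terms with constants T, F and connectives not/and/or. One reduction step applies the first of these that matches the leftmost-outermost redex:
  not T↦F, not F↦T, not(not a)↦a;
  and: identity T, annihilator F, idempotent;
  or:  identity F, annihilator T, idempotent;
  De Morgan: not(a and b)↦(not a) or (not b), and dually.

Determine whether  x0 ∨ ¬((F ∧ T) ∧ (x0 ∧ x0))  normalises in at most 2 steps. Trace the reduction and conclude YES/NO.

  start: x0 ∨ ¬((F ∧ T) ∧ (x0 ∧ x0))
  →1  x0 ∨ (¬(F ∧ T) ∨ ¬(x0 ∧ x0))
  →2  x0 ∨ ((¬F ∨ ¬T) ∨ ¬(x0 ∧ x0))

Answer: NO — after 2 steps the term is x0 ∨ ((¬F ∨ ¬T) ∨ ¬(x0 ∧ x0)), not yet normal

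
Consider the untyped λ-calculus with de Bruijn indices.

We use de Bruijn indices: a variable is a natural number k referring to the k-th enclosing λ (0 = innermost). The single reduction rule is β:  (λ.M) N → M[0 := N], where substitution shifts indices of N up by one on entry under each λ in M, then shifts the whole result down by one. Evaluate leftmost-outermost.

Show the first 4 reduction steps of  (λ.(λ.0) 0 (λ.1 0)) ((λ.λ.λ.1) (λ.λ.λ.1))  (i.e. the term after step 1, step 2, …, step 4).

Answer: after 4 steps: λ.λ.(λ.λ.λ.1) (λ.λ.λ.1) 0

Derivation:
  start: (λ.(λ.0) 0 (λ.1 0)) ((λ.λ.λ.1) (λ.λ.λ.1))
  step 1: (λ.0) ((λ.λ.λ.1) (λ.λ.λ.1)) (λ.(λ.λ.λ.1) (λ.λ.λ.1) 0)
  step 2: (λ.λ.λ.1) (λ.λ.λ.1) (λ.(λ.λ.λ.1) (λ.λ.λ.1) 0)
  step 3: (λ.λ.1) (λ.(λ.λ.λ.1) (λ.λ.λ.1) 0)
  step 4: λ.λ.(λ.λ.λ.1) (λ.λ.λ.1) 0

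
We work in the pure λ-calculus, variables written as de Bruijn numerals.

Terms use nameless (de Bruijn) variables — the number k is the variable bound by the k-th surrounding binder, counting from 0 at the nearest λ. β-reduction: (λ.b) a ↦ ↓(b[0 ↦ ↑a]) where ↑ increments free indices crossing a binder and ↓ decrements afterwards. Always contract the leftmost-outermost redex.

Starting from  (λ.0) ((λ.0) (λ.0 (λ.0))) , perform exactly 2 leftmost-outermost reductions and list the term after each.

  start: (λ.0) ((λ.0) (λ.0 (λ.0)))
  →1  (λ.0) (λ.0 (λ.0))
  →2  λ.0 (λ.0)

Answer: after 2 steps: λ.0 (λ.0)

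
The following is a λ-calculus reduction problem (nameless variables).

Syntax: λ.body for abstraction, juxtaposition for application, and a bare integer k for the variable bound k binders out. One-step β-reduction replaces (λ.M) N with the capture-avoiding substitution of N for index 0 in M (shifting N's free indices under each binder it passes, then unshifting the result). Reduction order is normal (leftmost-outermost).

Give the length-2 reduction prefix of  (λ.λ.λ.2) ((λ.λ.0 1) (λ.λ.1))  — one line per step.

Answer: after 2 steps: λ.λ.λ.0 (λ.λ.1)

Derivation:
  start: (λ.λ.λ.2) ((λ.λ.0 1) (λ.λ.1))
  step 1: λ.λ.(λ.λ.0 1) (λ.λ.1)
  step 2: λ.λ.λ.0 (λ.λ.1)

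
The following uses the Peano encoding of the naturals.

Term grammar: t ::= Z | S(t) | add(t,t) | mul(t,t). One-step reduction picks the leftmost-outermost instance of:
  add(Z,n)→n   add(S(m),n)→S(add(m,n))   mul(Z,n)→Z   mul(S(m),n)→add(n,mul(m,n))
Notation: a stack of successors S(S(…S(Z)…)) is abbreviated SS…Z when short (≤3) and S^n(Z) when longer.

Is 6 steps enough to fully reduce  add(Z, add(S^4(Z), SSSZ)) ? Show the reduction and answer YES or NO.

  start: add(Z, add(S^4(Z), SSSZ))
  →1  add(S^4(Z), SSSZ)
  →2  S(add(SSSZ, SSSZ))
  →3  S(S(add(SSZ, SSSZ)))
  →4  S(S(S(add(SZ, SSSZ))))
  →5  S(S(S(S(add(Z, SSSZ)))))
  →6  S^7(Z)

Answer: YES — reaches normal form S^7(Z) in 6 ≤ 6 steps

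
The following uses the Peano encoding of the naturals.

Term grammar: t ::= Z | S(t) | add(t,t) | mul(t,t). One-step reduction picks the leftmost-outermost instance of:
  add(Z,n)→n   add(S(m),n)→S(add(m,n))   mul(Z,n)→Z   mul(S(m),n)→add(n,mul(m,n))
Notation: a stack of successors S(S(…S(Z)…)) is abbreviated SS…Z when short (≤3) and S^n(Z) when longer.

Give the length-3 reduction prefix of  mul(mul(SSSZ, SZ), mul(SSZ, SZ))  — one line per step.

Answer: after 3 steps: add(mul(SSZ, SZ), mul(add(Z, mul(SSZ, SZ)), mul(SSZ, SZ)))

Working:
  start: mul(mul(SSSZ, SZ), mul(SSZ, SZ))
  [1] mul(add(SZ, mul(SSZ, SZ)), mul(SSZ, SZ))
  [2] mul(S(add(Z, mul(SSZ, SZ))), mul(SSZ, SZ))
  [3] add(mul(SSZ, SZ), mul(add(Z, mul(SSZ, SZ)), mul(SSZ, SZ)))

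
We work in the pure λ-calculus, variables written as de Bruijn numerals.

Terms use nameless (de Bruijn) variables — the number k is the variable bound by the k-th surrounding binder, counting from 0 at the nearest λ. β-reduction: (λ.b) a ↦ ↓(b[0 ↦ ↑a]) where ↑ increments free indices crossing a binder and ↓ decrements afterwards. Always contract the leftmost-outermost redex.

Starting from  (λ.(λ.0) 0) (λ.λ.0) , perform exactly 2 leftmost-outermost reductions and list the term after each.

  start: (λ.(λ.0) 0) (λ.λ.0)
  [1] (λ.0) (λ.λ.0)
  [2] λ.λ.0

Answer: after 2 steps: λ.λ.0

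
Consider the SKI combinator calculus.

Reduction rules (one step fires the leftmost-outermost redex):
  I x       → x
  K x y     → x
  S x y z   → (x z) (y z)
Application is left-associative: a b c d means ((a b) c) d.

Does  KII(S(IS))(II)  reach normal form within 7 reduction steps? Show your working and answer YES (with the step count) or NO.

Answer: YES — reaches normal form SSI in 4 ≤ 7 steps

Working:
  start: KII(S(IS))(II)
  step 1: I(S(IS))(II)
  step 2: S(IS)(II)
  step 3: SS(II)
  step 4: SSI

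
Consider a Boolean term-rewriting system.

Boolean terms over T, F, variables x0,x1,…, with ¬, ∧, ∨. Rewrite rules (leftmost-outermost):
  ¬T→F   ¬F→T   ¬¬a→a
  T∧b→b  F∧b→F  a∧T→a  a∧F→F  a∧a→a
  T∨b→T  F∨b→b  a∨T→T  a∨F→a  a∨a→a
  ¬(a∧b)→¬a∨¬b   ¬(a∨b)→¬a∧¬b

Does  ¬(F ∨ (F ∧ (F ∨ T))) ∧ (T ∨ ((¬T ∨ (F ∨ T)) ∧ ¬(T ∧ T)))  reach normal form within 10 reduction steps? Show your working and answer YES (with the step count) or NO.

Answer: YES — reaches normal form T in 8 ≤ 10 steps

Reduction:
  start: ¬(F ∨ (F ∧ (F ∨ T))) ∧ (T ∨ ((¬T ∨ (F ∨ T)) ∧ ¬(T ∧ T)))
  [1] (¬F ∧ ¬(F ∧ (F ∨ T))) ∧ (T ∨ ((¬T ∨ (F ∨ T)) ∧ ¬(T ∧ T)))
  [2] (T ∧ ¬(F ∧ (F ∨ T))) ∧ (T ∨ ((¬T ∨ (F ∨ T)) ∧ ¬(T ∧ T)))
  [3] ¬(F ∧ (F ∨ T)) ∧ (T ∨ ((¬T ∨ (F ∨ T)) ∧ ¬(T ∧ T)))
  [4] (¬F ∨ ¬(F ∨ T)) ∧ (T ∨ ((¬T ∨ (F ∨ T)) ∧ ¬(T ∧ T)))
  [5] (T ∨ ¬(F ∨ T)) ∧ (T ∨ ((¬T ∨ (F ∨ T)) ∧ ¬(T ∧ T)))
  [6] T ∧ (T ∨ ((¬T ∨ (F ∨ T)) ∧ ¬(T ∧ T)))
  [7] T ∨ ((¬T ∨ (F ∨ T)) ∧ ¬(T ∧ T))
  [8] T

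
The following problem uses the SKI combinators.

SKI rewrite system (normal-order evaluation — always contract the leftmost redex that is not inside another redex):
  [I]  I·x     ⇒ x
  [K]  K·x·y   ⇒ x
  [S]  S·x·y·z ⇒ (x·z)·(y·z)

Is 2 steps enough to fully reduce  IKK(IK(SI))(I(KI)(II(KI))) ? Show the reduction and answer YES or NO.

  start: IKK(IK(SI))(I(KI)(II(KI)))
  [1] KK(IK(SI))(I(KI)(II(KI)))
  [2] K(I(KI)(II(KI)))

Answer: NO — after 2 steps the term is K(I(KI)(II(KI))), not yet normal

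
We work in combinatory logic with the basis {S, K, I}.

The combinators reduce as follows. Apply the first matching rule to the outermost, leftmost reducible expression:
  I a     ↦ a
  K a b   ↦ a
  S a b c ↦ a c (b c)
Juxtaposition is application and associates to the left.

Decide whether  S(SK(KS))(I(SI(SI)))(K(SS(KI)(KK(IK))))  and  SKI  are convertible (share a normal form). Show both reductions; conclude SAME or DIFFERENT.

Term A:
  start: S(SK(KS))(I(SI(SI)))(K(SS(KI)(KK(IK))))
  →1  SK(KS)(K(SS(KI)(KK(IK))))(I(SI(SI))(K(SS(KI)(KK(IK)))))
  →2  K(K(SS(KI)(KK(IK))))(KS(K(SS(KI)(KK(IK)))))(I(SI(SI))(K(SS(KI)(KK(IK)))))
  →3  K(SS(KI)(KK(IK)))(I(SI(SI))(K(SS(KI)(KK(IK)))))
  →4  SS(KI)(KK(IK))
  →5  S(KK(IK))(KI(KK(IK)))
  →6  SK(KI(KK(IK)))
  →7  SKI

Term B:
  start: SKI

Answer: SAME — A ⇓ SKI, B ⇓ SKI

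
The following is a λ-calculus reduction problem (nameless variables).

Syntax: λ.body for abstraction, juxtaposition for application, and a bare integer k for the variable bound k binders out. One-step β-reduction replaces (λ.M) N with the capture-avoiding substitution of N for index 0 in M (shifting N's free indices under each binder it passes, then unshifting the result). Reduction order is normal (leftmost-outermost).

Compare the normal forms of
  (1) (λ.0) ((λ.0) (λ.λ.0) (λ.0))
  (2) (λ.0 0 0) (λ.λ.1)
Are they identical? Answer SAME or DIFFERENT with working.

Answer: DIFFERENT — A ⇓ λ.0, B ⇓ λ.λ.1

Working:
Term A:
  start: (λ.0) ((λ.0) (λ.λ.0) (λ.0))
  step 1: (λ.0) (λ.λ.0) (λ.0)
  step 2: (λ.λ.0) (λ.0)
  step 3: λ.0

Term B:
  start: (λ.0 0 0) (λ.λ.1)
  step 1: (λ.λ.1) (λ.λ.1) (λ.λ.1)
  step 2: (λ.λ.λ.1) (λ.λ.1)
  step 3: λ.λ.1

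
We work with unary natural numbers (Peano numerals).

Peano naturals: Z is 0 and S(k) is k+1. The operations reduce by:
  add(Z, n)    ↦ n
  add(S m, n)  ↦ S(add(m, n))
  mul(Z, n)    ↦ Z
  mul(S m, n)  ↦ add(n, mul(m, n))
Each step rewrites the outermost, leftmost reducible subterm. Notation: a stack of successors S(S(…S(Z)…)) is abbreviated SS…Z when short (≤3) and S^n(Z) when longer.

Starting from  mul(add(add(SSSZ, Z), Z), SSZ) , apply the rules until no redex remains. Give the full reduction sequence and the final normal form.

Answer: normal form = S^6(Z)  (in 21 steps)

Derivation:
  start: mul(add(add(SSSZ, Z), Z), SSZ)
  step 1: mul(add(S(add(SSZ, Z)), Z), SSZ)
  step 2: mul(S(add(add(SSZ, Z), Z)), SSZ)
  step 3: add(SSZ, mul(add(add(SSZ, Z), Z), SSZ))
  step 4: S(add(SZ, mul(add(add(SSZ, Z), Z), SSZ)))
  step 5: S(S(add(Z, mul(add(add(SSZ, Z), Z), SSZ))))
  step 6: S(S(mul(add(add(SSZ, Z), Z), SSZ)))
  step 7: S(S(mul(add(S(add(SZ, Z)), Z), SSZ)))
  step 8: S(S(mul(S(add(add(SZ, Z), Z)), SSZ)))
  step 9: S(S(add(SSZ, mul(add(add(SZ, Z), Z), SSZ))))
  step 10: S(S(S(add(SZ, mul(add(add(SZ, Z), Z), SSZ)))))
  step 11: S(S(S(S(add(Z, mul(add(add(SZ, Z), Z), SSZ))))))
  step 12: S(S(S(S(mul(add(add(SZ, Z), Z), SSZ)))))
  step 13: S(S(S(S(mul(add(S(add(Z, Z)), Z), SSZ)))))
  step 14: S(S(S(S(mul(S(add(add(Z, Z), Z)), SSZ)))))
  step 15: S(S(S(S(add(SSZ, mul(add(add(Z, Z), Z), SSZ))))))
  step 16: S(S(S(S(S(add(SZ, mul(add(add(Z, Z), Z), SSZ)))))))
  step 17: S(S(S(S(S(S(add(Z, mul(add(add(Z, Z), Z), SSZ))))))))
  step 18: S(S(S(S(S(S(mul(add(add(Z, Z), Z), SSZ)))))))
  step 19: S(S(S(S(S(S(mul(add(Z, Z), SSZ)))))))
  step 20: S(S(S(S(S(S(mul(Z, SSZ)))))))
  step 21: S^6(Z)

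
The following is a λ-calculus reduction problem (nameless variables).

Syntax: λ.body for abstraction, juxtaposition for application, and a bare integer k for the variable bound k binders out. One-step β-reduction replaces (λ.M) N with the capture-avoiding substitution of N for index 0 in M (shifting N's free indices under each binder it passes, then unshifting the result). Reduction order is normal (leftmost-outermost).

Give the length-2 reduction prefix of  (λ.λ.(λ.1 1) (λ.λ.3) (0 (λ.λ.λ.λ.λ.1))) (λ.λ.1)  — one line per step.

  start: (λ.λ.(λ.1 1) (λ.λ.3) (0 (λ.λ.λ.λ.λ.1))) (λ.λ.1)
  step 1: λ.(λ.1 1) (λ.λ.λ.λ.1) (0 (λ.λ.λ.λ.λ.1))
  step 2: λ.0 0 (0 (λ.λ.λ.λ.λ.1))

Answer: after 2 steps: λ.0 0 (0 (λ.λ.λ.λ.λ.1))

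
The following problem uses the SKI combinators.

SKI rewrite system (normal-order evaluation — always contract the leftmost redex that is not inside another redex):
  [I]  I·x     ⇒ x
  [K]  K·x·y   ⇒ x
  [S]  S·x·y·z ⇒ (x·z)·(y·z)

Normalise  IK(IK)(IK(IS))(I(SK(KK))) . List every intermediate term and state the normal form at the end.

  start: IK(IK)(IK(IS))(I(SK(KK)))
  step 1: K(IK)(IK(IS))(I(SK(KK)))
  step 2: IK(I(SK(KK)))
  step 3: K(I(SK(KK)))
  step 4: K(SK(KK))

Answer: normal form = K(SK(KK))  (in 4 steps)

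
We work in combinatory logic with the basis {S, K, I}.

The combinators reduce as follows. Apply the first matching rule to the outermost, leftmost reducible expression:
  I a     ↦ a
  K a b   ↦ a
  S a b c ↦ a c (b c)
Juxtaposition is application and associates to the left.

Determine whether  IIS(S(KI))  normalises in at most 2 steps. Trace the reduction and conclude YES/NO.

Answer: YES — reaches normal form S(S(KI)) in 2 ≤ 2 steps

Derivation:
  start: IIS(S(KI))
  [1] IS(S(KI))
  [2] S(S(KI))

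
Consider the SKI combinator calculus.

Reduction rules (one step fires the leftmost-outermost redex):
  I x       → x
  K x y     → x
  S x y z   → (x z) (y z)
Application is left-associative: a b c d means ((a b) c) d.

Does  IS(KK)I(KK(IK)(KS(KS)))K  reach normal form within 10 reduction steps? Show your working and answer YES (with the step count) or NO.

Answer: YES — reaches normal form KS in 7 ≤ 10 steps

Working:
  start: IS(KK)I(KK(IK)(KS(KS)))K
  [1] S(KK)I(KK(IK)(KS(KS)))K
  [2] KK(KK(IK)(KS(KS)))(I(KK(IK)(KS(KS))))K
  [3] K(I(KK(IK)(KS(KS))))K
  [4] I(KK(IK)(KS(KS)))
  [5] KK(IK)(KS(KS))
  [6] K(KS(KS))
  [7] KS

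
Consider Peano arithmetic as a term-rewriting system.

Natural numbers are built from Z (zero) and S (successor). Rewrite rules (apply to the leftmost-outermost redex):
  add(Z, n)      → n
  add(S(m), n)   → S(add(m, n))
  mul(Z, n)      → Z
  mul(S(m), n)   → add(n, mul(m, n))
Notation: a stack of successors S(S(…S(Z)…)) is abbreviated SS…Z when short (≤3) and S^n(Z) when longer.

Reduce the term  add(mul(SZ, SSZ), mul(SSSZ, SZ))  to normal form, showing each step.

Answer: normal form = S^5(Z)  (in 18 steps)

Derivation:
  start: add(mul(SZ, SSZ), mul(SSSZ, SZ))
  [1] add(add(SSZ, mul(Z, SSZ)), mul(SSSZ, SZ))
  [2] add(S(add(SZ, mul(Z, SSZ))), mul(SSSZ, SZ))
  [3] S(add(add(SZ, mul(Z, SSZ)), mul(SSSZ, SZ)))
  [4] S(add(S(add(Z, mul(Z, SSZ))), mul(SSSZ, SZ)))
  [5] S(S(add(add(Z, mul(Z, SSZ)), mul(SSSZ, SZ))))
  [6] S(S(add(mul(Z, SSZ), mul(SSSZ, SZ))))
  [7] S(S(add(Z, mul(SSSZ, SZ))))
  [8] S(S(mul(SSSZ, SZ)))
  [9] S(S(add(SZ, mul(SSZ, SZ))))
  [10] S(S(S(add(Z, mul(SSZ, SZ)))))
  [11] S(S(S(mul(SSZ, SZ))))
  [12] S(S(S(add(SZ, mul(SZ, SZ)))))
  [13] S(S(S(S(add(Z, mul(SZ, SZ))))))
  [14] S(S(S(S(mul(SZ, SZ)))))
  [15] S(S(S(S(add(SZ, mul(Z, SZ))))))
  [16] S(S(S(S(S(add(Z, mul(Z, SZ)))))))
  [17] S(S(S(S(S(mul(Z, SZ))))))
  [18] S^5(Z)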